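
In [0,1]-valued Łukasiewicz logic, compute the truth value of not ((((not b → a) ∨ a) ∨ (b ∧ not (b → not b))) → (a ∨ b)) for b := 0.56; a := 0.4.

not b: Łukasiewicz ¬ gives 1 − 0.56 = 0.44
(not b → a): min(1, 1 − 0.44 + 0.4) = 0.96
((not b → a) ∨ a) = max(0.96, 0.4) = 0.96
not b: Łukasiewicz ¬ gives 1 − 0.56 = 0.44
(b → not b): min(1, 1 − 0.56 + 0.44) = 0.88
not (b → not b): Łukasiewicz ¬ gives 1 − 0.88 = 0.12
(b ∧ not (b → not b)) = min(0.56, 0.12) = 0.12
(((not b → a) ∨ a) ∨ (b ∧ not (b → not b))) = max(0.96, 0.12) = 0.96
(a ∨ b) = max(0.4, 0.56) = 0.56
((((not b → a) ∨ a) ∨ (b ∧ not (b → not b))) → (a ∨ b)): min(1, 1 − 0.96 + 0.56) = 0.6
not ((((not b → a) ∨ a) ∨ (b ∧ not (b → not b))) → (a ∨ b)): Łukasiewicz ¬ gives 1 − 0.6 = 0.4

0.40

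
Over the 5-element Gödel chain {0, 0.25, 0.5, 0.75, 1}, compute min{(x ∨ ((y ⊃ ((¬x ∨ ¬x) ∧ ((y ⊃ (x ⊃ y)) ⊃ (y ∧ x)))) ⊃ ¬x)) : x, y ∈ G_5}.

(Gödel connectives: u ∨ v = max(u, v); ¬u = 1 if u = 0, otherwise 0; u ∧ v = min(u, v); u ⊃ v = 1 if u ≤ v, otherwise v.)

0.25

The minimum is attained at x = 0.25, y = 0:
  ¬x: Gödel ¬ of 0.25 = 0 (operand ≠ 0)
  ¬x: Gödel ¬ of 0.25 = 0 (operand ≠ 0)
  (¬x ∨ ¬x) = max(0, 0) = 0
  (x ⊃ y): 0.25 > 0, so result = 0
  (y ⊃ (x ⊃ y)): 0 ≤ 0, so result = 1
  (y ∧ x) = min(0, 0.25) = 0
  ((y ⊃ (x ⊃ y)) ⊃ (y ∧ x)): 1 > 0, so result = 0
  ((¬x ∨ ¬x) ∧ ((y ⊃ (x ⊃ y)) ⊃ (y ∧ x))) = min(0, 0) = 0
  (y ⊃ ((¬x ∨ ¬x) ∧ ((y ⊃ (x ⊃ y)) ⊃ (y ∧ x)))): 0 ≤ 0, so result = 1
  ¬x: Gödel ¬ of 0.25 = 0 (operand ≠ 0)
  ((y ⊃ ((¬x ∨ ¬x) ∧ ((y ⊃ (x ⊃ y)) ⊃ (y ∧ x)))) ⊃ ¬x): 1 > 0, so result = 0
  (x ∨ ((y ⊃ ((¬x ∨ ¬x) ∧ ((y ⊃ (x ⊃ y)) ⊃ (y ∧ x)))) ⊃ ¬x)) = max(0.25, 0) = 0.25
Checking all 25 assignments confirms none give a value below 0.25.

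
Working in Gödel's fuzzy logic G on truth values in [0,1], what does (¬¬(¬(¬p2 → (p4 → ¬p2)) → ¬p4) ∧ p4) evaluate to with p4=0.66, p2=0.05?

0.66

¬p2: Gödel ¬ of 0.05 = 0 (operand ≠ 0)
¬p2: Gödel ¬ of 0.05 = 0 (operand ≠ 0)
(p4 → ¬p2): 0.66 > 0, so result = 0
(¬p2 → (p4 → ¬p2)): 0 ≤ 0, so result = 1
¬(¬p2 → (p4 → ¬p2)): Gödel ¬ of 1 = 0 (operand ≠ 0)
¬p4: Gödel ¬ of 0.66 = 0 (operand ≠ 0)
(¬(¬p2 → (p4 → ¬p2)) → ¬p4): 0 ≤ 0, so result = 1
¬(¬(¬p2 → (p4 → ¬p2)) → ¬p4): Gödel ¬ of 1 = 0 (operand ≠ 0)
¬¬(¬(¬p2 → (p4 → ¬p2)) → ¬p4): Gödel ¬ of 0 = 1 (operand is 0)
(¬¬(¬(¬p2 → (p4 → ¬p2)) → ¬p4) ∧ p4) = min(1, 0.66) = 0.66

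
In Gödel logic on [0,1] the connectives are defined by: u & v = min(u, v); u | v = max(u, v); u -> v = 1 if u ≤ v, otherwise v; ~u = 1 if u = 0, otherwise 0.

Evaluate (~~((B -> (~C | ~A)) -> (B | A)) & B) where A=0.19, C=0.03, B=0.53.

0.53

~C: Gödel ¬ of 0.03 = 0 (operand ≠ 0)
~A: Gödel ¬ of 0.19 = 0 (operand ≠ 0)
(~C | ~A) = max(0, 0) = 0
(B -> (~C | ~A)): 0.53 > 0, so result = 0
(B | A) = max(0.53, 0.19) = 0.53
((B -> (~C | ~A)) -> (B | A)): 0 ≤ 0.53, so result = 1
~((B -> (~C | ~A)) -> (B | A)): Gödel ¬ of 1 = 0 (operand ≠ 0)
~~((B -> (~C | ~A)) -> (B | A)): Gödel ¬ of 0 = 1 (operand is 0)
(~~((B -> (~C | ~A)) -> (B | A)) & B) = min(1, 0.53) = 0.53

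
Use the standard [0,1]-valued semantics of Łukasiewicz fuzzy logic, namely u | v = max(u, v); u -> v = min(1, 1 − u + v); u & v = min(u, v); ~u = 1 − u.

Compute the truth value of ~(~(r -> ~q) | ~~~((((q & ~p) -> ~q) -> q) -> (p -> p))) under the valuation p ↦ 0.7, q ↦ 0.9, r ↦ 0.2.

0.90

~q: Łukasiewicz ¬ gives 1 − 0.9 = 0.1
(r -> ~q): min(1, 1 − 0.2 + 0.1) = 0.9
~(r -> ~q): Łukasiewicz ¬ gives 1 − 0.9 = 0.1
~p: Łukasiewicz ¬ gives 1 − 0.7 = 0.3
(q & ~p) = min(0.9, 0.3) = 0.3
~q: Łukasiewicz ¬ gives 1 − 0.9 = 0.1
((q & ~p) -> ~q): min(1, 1 − 0.3 + 0.1) = 0.8
(((q & ~p) -> ~q) -> q): min(1, 1 − 0.8 + 0.9) = 1
(p -> p): min(1, 1 − 0.7 + 0.7) = 1
((((q & ~p) -> ~q) -> q) -> (p -> p)): min(1, 1 − 1 + 1) = 1
~((((q & ~p) -> ~q) -> q) -> (p -> p)): Łukasiewicz ¬ gives 1 − 1 = 0
~~((((q & ~p) -> ~q) -> q) -> (p -> p)): Łukasiewicz ¬ gives 1 − 0 = 1
~~~((((q & ~p) -> ~q) -> q) -> (p -> p)): Łukasiewicz ¬ gives 1 − 1 = 0
(~(r -> ~q) | ~~~((((q & ~p) -> ~q) -> q) -> (p -> p))) = max(0.1, 0) = 0.1
~(~(r -> ~q) | ~~~((((q & ~p) -> ~q) -> q) -> (p -> p))): Łukasiewicz ¬ gives 1 − 0.1 = 0.9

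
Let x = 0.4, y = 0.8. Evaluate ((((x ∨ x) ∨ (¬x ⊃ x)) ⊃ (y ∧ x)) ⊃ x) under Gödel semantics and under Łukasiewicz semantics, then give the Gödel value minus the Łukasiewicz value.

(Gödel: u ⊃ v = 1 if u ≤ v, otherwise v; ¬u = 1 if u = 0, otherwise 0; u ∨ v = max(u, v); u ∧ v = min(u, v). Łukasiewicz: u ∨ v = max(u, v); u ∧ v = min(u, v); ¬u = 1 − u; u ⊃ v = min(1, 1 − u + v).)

0.20

Gödel evaluation:
  (x ∨ x) = max(0.4, 0.4) = 0.4
  ¬x: Gödel ¬ of 0.4 = 0 (operand ≠ 0)
  (¬x ⊃ x): 0 ≤ 0.4, so result = 1
  ((x ∨ x) ∨ (¬x ⊃ x)) = max(0.4, 1) = 1
  (y ∧ x) = min(0.8, 0.4) = 0.4
  (((x ∨ x) ∨ (¬x ⊃ x)) ⊃ (y ∧ x)): 1 > 0.4, so result = 0.4
  ((((x ∨ x) ∨ (¬x ⊃ x)) ⊃ (y ∧ x)) ⊃ x): 0.4 ≤ 0.4, so result = 1
  Gödel value = 1
Łukasiewicz evaluation:
  (x ∨ x) = max(0.4, 0.4) = 0.4
  ¬x: Łukasiewicz ¬ gives 1 − 0.4 = 0.6
  (¬x ⊃ x): min(1, 1 − 0.6 + 0.4) = 0.8
  ((x ∨ x) ∨ (¬x ⊃ x)) = max(0.4, 0.8) = 0.8
  (y ∧ x) = min(0.8, 0.4) = 0.4
  (((x ∨ x) ∨ (¬x ⊃ x)) ⊃ (y ∧ x)): min(1, 1 − 0.8 + 0.4) = 0.6
  ((((x ∨ x) ∨ (¬x ⊃ x)) ⊃ (y ∧ x)) ⊃ x): min(1, 1 − 0.6 + 0.4) = 0.8
  Łukasiewicz value = 0.8
Difference: 1 − 0.8 = 0.20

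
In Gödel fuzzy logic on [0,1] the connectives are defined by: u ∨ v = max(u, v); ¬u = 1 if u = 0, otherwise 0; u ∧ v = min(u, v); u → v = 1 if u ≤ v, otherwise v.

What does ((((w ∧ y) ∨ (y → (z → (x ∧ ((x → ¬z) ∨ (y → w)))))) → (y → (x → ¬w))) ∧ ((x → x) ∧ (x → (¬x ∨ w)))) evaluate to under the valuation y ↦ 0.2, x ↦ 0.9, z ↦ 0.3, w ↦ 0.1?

0.00

(w ∧ y) = min(0.1, 0.2) = 0.1
¬z: Gödel ¬ of 0.3 = 0 (operand ≠ 0)
(x → ¬z): 0.9 > 0, so result = 0
(y → w): 0.2 > 0.1, so result = 0.1
((x → ¬z) ∨ (y → w)) = max(0, 0.1) = 0.1
(x ∧ ((x → ¬z) ∨ (y → w))) = min(0.9, 0.1) = 0.1
(z → (x ∧ ((x → ¬z) ∨ (y → w)))): 0.3 > 0.1, so result = 0.1
(y → (z → (x ∧ ((x → ¬z) ∨ (y → w))))): 0.2 > 0.1, so result = 0.1
((w ∧ y) ∨ (y → (z → (x ∧ ((x → ¬z) ∨ (y → w)))))) = max(0.1, 0.1) = 0.1
¬w: Gödel ¬ of 0.1 = 0 (operand ≠ 0)
(x → ¬w): 0.9 > 0, so result = 0
(y → (x → ¬w)): 0.2 > 0, so result = 0
(((w ∧ y) ∨ (y → (z → (x ∧ ((x → ¬z) ∨ (y → w)))))) → (y → (x → ¬w))): 0.1 > 0, so result = 0
(x → x): 0.9 ≤ 0.9, so result = 1
¬x: Gödel ¬ of 0.9 = 0 (operand ≠ 0)
(¬x ∨ w) = max(0, 0.1) = 0.1
(x → (¬x ∨ w)): 0.9 > 0.1, so result = 0.1
((x → x) ∧ (x → (¬x ∨ w))) = min(1, 0.1) = 0.1
((((w ∧ y) ∨ (y → (z → (x ∧ ((x → ¬z) ∨ (y → w)))))) → (y → (x → ¬w))) ∧ ((x → x) ∧ (x → (¬x ∨ w)))) = min(0, 0.1) = 0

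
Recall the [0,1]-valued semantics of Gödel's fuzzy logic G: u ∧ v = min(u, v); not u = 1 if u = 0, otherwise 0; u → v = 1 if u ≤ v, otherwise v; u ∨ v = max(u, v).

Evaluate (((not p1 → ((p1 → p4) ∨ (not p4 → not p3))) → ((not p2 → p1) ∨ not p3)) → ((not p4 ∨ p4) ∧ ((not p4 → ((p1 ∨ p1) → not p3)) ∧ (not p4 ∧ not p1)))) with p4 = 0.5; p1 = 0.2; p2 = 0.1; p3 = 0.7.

0.00

not p1: Gödel ¬ of 0.2 = 0 (operand ≠ 0)
(p1 → p4): 0.2 ≤ 0.5, so result = 1
not p4: Gödel ¬ of 0.5 = 0 (operand ≠ 0)
not p3: Gödel ¬ of 0.7 = 0 (operand ≠ 0)
(not p4 → not p3): 0 ≤ 0, so result = 1
((p1 → p4) ∨ (not p4 → not p3)) = max(1, 1) = 1
(not p1 → ((p1 → p4) ∨ (not p4 → not p3))): 0 ≤ 1, so result = 1
not p2: Gödel ¬ of 0.1 = 0 (operand ≠ 0)
(not p2 → p1): 0 ≤ 0.2, so result = 1
not p3: Gödel ¬ of 0.7 = 0 (operand ≠ 0)
((not p2 → p1) ∨ not p3) = max(1, 0) = 1
((not p1 → ((p1 → p4) ∨ (not p4 → not p3))) → ((not p2 → p1) ∨ not p3)): 1 ≤ 1, so result = 1
not p4: Gödel ¬ of 0.5 = 0 (operand ≠ 0)
(not p4 ∨ p4) = max(0, 0.5) = 0.5
not p4: Gödel ¬ of 0.5 = 0 (operand ≠ 0)
(p1 ∨ p1) = max(0.2, 0.2) = 0.2
not p3: Gödel ¬ of 0.7 = 0 (operand ≠ 0)
((p1 ∨ p1) → not p3): 0.2 > 0, so result = 0
(not p4 → ((p1 ∨ p1) → not p3)): 0 ≤ 0, so result = 1
not p4: Gödel ¬ of 0.5 = 0 (operand ≠ 0)
not p1: Gödel ¬ of 0.2 = 0 (operand ≠ 0)
(not p4 ∧ not p1) = min(0, 0) = 0
((not p4 → ((p1 ∨ p1) → not p3)) ∧ (not p4 ∧ not p1)) = min(1, 0) = 0
((not p4 ∨ p4) ∧ ((not p4 → ((p1 ∨ p1) → not p3)) ∧ (not p4 ∧ not p1))) = min(0.5, 0) = 0
(((not p1 → ((p1 → p4) ∨ (not p4 → not p3))) → ((not p2 → p1) ∨ not p3)) → ((not p4 ∨ p4) ∧ ((not p4 → ((p1 ∨ p1) → not p3)) ∧ (not p4 ∧ not p1)))): 1 > 0, so result = 0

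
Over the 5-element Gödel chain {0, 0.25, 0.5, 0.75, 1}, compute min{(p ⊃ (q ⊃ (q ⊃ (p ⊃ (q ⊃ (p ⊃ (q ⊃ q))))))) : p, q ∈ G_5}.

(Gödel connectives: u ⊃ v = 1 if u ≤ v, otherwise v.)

1.00

Every assignment gives 1. For instance at p = 0, q = 0:
  (q ⊃ q): 0 ≤ 0, so result = 1
  (p ⊃ (q ⊃ q)): 0 ≤ 1, so result = 1
  (q ⊃ (p ⊃ (q ⊃ q))): 0 ≤ 1, so result = 1
  (p ⊃ (q ⊃ (p ⊃ (q ⊃ q)))): 0 ≤ 1, so result = 1
  (q ⊃ (p ⊃ (q ⊃ (p ⊃ (q ⊃ q))))): 0 ≤ 1, so result = 1
  (q ⊃ (q ⊃ (p ⊃ (q ⊃ (p ⊃ (q ⊃ q)))))): 0 ≤ 1, so result = 1
  (p ⊃ (q ⊃ (q ⊃ (p ⊃ (q ⊃ (p ⊃ (q ⊃ q))))))): 0 ≤ 1, so result = 1
All 25 assignments give value 1 — the formula is a G_5-tautology.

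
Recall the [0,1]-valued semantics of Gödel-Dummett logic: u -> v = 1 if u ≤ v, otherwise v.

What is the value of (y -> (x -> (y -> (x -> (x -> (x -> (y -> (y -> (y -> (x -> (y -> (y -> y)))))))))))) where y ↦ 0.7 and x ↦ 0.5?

1.00

(y -> y): 0.7 ≤ 0.7, so result = 1
(y -> (y -> y)): 0.7 ≤ 1, so result = 1
(x -> (y -> (y -> y))): 0.5 ≤ 1, so result = 1
(y -> (x -> (y -> (y -> y)))): 0.7 ≤ 1, so result = 1
(y -> (y -> (x -> (y -> (y -> y))))): 0.7 ≤ 1, so result = 1
(y -> (y -> (y -> (x -> (y -> (y -> y)))))): 0.7 ≤ 1, so result = 1
(x -> (y -> (y -> (y -> (x -> (y -> (y -> y))))))): 0.5 ≤ 1, so result = 1
(x -> (x -> (y -> (y -> (y -> (x -> (y -> (y -> y)))))))): 0.5 ≤ 1, so result = 1
(x -> (x -> (x -> (y -> (y -> (y -> (x -> (y -> (y -> y))))))))): 0.5 ≤ 1, so result = 1
(y -> (x -> (x -> (x -> (y -> (y -> (y -> (x -> (y -> (y -> y)))))))))): 0.7 ≤ 1, so result = 1
(x -> (y -> (x -> (x -> (x -> (y -> (y -> (y -> (x -> (y -> (y -> y))))))))))): 0.5 ≤ 1, so result = 1
(y -> (x -> (y -> (x -> (x -> (x -> (y -> (y -> (y -> (x -> (y -> (y -> y)))))))))))): 0.7 ≤ 1, so result = 1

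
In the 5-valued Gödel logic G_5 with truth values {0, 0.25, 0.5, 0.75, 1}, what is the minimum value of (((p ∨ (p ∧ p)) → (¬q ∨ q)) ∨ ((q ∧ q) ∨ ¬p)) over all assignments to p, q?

0.25

The minimum is attained at p = 0.5, q = 0.25:
  (p ∧ p) = min(0.5, 0.5) = 0.5
  (p ∨ (p ∧ p)) = max(0.5, 0.5) = 0.5
  ¬q: Gödel ¬ of 0.25 = 0 (operand ≠ 0)
  (¬q ∨ q) = max(0, 0.25) = 0.25
  ((p ∨ (p ∧ p)) → (¬q ∨ q)): 0.5 > 0.25, so result = 0.25
  (q ∧ q) = min(0.25, 0.25) = 0.25
  ¬p: Gödel ¬ of 0.5 = 0 (operand ≠ 0)
  ((q ∧ q) ∨ ¬p) = max(0.25, 0) = 0.25
  (((p ∨ (p ∧ p)) → (¬q ∨ q)) ∨ ((q ∧ q) ∨ ¬p)) = max(0.25, 0.25) = 0.25
Checking all 25 assignments confirms none give a value below 0.25.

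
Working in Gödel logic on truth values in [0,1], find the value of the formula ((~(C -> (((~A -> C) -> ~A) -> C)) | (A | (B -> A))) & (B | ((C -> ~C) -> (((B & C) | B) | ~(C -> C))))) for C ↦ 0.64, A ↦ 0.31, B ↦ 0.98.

~A: Gödel ¬ of 0.31 = 0 (operand ≠ 0)
(~A -> C): 0 ≤ 0.64, so result = 1
~A: Gödel ¬ of 0.31 = 0 (operand ≠ 0)
((~A -> C) -> ~A): 1 > 0, so result = 0
(((~A -> C) -> ~A) -> C): 0 ≤ 0.64, so result = 1
(C -> (((~A -> C) -> ~A) -> C)): 0.64 ≤ 1, so result = 1
~(C -> (((~A -> C) -> ~A) -> C)): Gödel ¬ of 1 = 0 (operand ≠ 0)
(B -> A): 0.98 > 0.31, so result = 0.31
(A | (B -> A)) = max(0.31, 0.31) = 0.31
(~(C -> (((~A -> C) -> ~A) -> C)) | (A | (B -> A))) = max(0, 0.31) = 0.31
~C: Gödel ¬ of 0.64 = 0 (operand ≠ 0)
(C -> ~C): 0.64 > 0, so result = 0
(B & C) = min(0.98, 0.64) = 0.64
((B & C) | B) = max(0.64, 0.98) = 0.98
(C -> C): 0.64 ≤ 0.64, so result = 1
~(C -> C): Gödel ¬ of 1 = 0 (operand ≠ 0)
(((B & C) | B) | ~(C -> C)) = max(0.98, 0) = 0.98
((C -> ~C) -> (((B & C) | B) | ~(C -> C))): 0 ≤ 0.98, so result = 1
(B | ((C -> ~C) -> (((B & C) | B) | ~(C -> C)))) = max(0.98, 1) = 1
((~(C -> (((~A -> C) -> ~A) -> C)) | (A | (B -> A))) & (B | ((C -> ~C) -> (((B & C) | B) | ~(C -> C))))) = min(0.31, 1) = 0.31

0.31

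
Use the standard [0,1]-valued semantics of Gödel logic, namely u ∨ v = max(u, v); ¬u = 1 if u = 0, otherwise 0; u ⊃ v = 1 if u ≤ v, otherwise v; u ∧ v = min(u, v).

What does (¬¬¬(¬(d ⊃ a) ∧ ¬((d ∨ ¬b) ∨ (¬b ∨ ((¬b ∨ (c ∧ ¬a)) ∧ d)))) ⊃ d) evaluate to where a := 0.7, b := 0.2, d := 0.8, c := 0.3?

0.80

(d ⊃ a): 0.8 > 0.7, so result = 0.7
¬(d ⊃ a): Gödel ¬ of 0.7 = 0 (operand ≠ 0)
¬b: Gödel ¬ of 0.2 = 0 (operand ≠ 0)
(d ∨ ¬b) = max(0.8, 0) = 0.8
¬b: Gödel ¬ of 0.2 = 0 (operand ≠ 0)
¬b: Gödel ¬ of 0.2 = 0 (operand ≠ 0)
¬a: Gödel ¬ of 0.7 = 0 (operand ≠ 0)
(c ∧ ¬a) = min(0.3, 0) = 0
(¬b ∨ (c ∧ ¬a)) = max(0, 0) = 0
((¬b ∨ (c ∧ ¬a)) ∧ d) = min(0, 0.8) = 0
(¬b ∨ ((¬b ∨ (c ∧ ¬a)) ∧ d)) = max(0, 0) = 0
((d ∨ ¬b) ∨ (¬b ∨ ((¬b ∨ (c ∧ ¬a)) ∧ d))) = max(0.8, 0) = 0.8
¬((d ∨ ¬b) ∨ (¬b ∨ ((¬b ∨ (c ∧ ¬a)) ∧ d))): Gödel ¬ of 0.8 = 0 (operand ≠ 0)
(¬(d ⊃ a) ∧ ¬((d ∨ ¬b) ∨ (¬b ∨ ((¬b ∨ (c ∧ ¬a)) ∧ d)))) = min(0, 0) = 0
¬(¬(d ⊃ a) ∧ ¬((d ∨ ¬b) ∨ (¬b ∨ ((¬b ∨ (c ∧ ¬a)) ∧ d)))): Gödel ¬ of 0 = 1 (operand is 0)
¬¬(¬(d ⊃ a) ∧ ¬((d ∨ ¬b) ∨ (¬b ∨ ((¬b ∨ (c ∧ ¬a)) ∧ d)))): Gödel ¬ of 1 = 0 (operand ≠ 0)
¬¬¬(¬(d ⊃ a) ∧ ¬((d ∨ ¬b) ∨ (¬b ∨ ((¬b ∨ (c ∧ ¬a)) ∧ d)))): Gödel ¬ of 0 = 1 (operand is 0)
(¬¬¬(¬(d ⊃ a) ∧ ¬((d ∨ ¬b) ∨ (¬b ∨ ((¬b ∨ (c ∧ ¬a)) ∧ d)))) ⊃ d): 1 > 0.8, so result = 0.8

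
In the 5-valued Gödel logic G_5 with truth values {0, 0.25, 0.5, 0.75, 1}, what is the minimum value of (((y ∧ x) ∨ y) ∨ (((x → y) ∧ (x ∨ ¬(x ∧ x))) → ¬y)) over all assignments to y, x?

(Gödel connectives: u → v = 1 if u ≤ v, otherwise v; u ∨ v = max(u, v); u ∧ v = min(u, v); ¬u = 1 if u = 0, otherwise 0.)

0.25

The minimum is attained at y = 0.25, x = 0:
  (y ∧ x) = min(0.25, 0) = 0
  ((y ∧ x) ∨ y) = max(0, 0.25) = 0.25
  (x → y): 0 ≤ 0.25, so result = 1
  (x ∧ x) = min(0, 0) = 0
  ¬(x ∧ x): Gödel ¬ of 0 = 1 (operand is 0)
  (x ∨ ¬(x ∧ x)) = max(0, 1) = 1
  ((x → y) ∧ (x ∨ ¬(x ∧ x))) = min(1, 1) = 1
  ¬y: Gödel ¬ of 0.25 = 0 (operand ≠ 0)
  (((x → y) ∧ (x ∨ ¬(x ∧ x))) → ¬y): 1 > 0, so result = 0
  (((y ∧ x) ∨ y) ∨ (((x → y) ∧ (x ∨ ¬(x ∧ x))) → ¬y)) = max(0.25, 0) = 0.25
Checking all 25 assignments confirms none give a value below 0.25.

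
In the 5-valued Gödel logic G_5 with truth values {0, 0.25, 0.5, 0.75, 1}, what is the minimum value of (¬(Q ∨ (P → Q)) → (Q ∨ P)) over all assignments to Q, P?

0.25

The minimum is attained at Q = 0, P = 0.25:
  (P → Q): 0.25 > 0, so result = 0
  (Q ∨ (P → Q)) = max(0, 0) = 0
  ¬(Q ∨ (P → Q)): Gödel ¬ of 0 = 1 (operand is 0)
  (Q ∨ P) = max(0, 0.25) = 0.25
  (¬(Q ∨ (P → Q)) → (Q ∨ P)): 1 > 0.25, so result = 0.25
Checking all 25 assignments confirms none give a value below 0.25.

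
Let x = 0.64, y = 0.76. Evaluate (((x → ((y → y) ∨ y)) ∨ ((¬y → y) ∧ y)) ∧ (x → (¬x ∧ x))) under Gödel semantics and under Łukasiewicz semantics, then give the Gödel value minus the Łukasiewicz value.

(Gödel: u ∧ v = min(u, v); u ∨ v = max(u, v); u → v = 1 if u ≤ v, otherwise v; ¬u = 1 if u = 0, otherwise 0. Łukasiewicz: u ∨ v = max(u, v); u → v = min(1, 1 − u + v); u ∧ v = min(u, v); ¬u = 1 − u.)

Gödel evaluation:
  (y → y): 0.76 ≤ 0.76, so result = 1
  ((y → y) ∨ y) = max(1, 0.76) = 1
  (x → ((y → y) ∨ y)): 0.64 ≤ 1, so result = 1
  ¬y: Gödel ¬ of 0.76 = 0 (operand ≠ 0)
  (¬y → y): 0 ≤ 0.76, so result = 1
  ((¬y → y) ∧ y) = min(1, 0.76) = 0.76
  ((x → ((y → y) ∨ y)) ∨ ((¬y → y) ∧ y)) = max(1, 0.76) = 1
  ¬x: Gödel ¬ of 0.64 = 0 (operand ≠ 0)
  (¬x ∧ x) = min(0, 0.64) = 0
  (x → (¬x ∧ x)): 0.64 > 0, so result = 0
  (((x → ((y → y) ∨ y)) ∨ ((¬y → y) ∧ y)) ∧ (x → (¬x ∧ x))) = min(1, 0) = 0
  Gödel value = 0
Łukasiewicz evaluation:
  (y → y): min(1, 1 − 0.76 + 0.76) = 1
  ((y → y) ∨ y) = max(1, 0.76) = 1
  (x → ((y → y) ∨ y)): min(1, 1 − 0.64 + 1) = 1
  ¬y: Łukasiewicz ¬ gives 1 − 0.76 = 0.24
  (¬y → y): min(1, 1 − 0.24 + 0.76) = 1
  ((¬y → y) ∧ y) = min(1, 0.76) = 0.76
  ((x → ((y → y) ∨ y)) ∨ ((¬y → y) ∧ y)) = max(1, 0.76) = 1
  ¬x: Łukasiewicz ¬ gives 1 − 0.64 = 0.36
  (¬x ∧ x) = min(0.36, 0.64) = 0.36
  (x → (¬x ∧ x)): min(1, 1 − 0.64 + 0.36) = 0.72
  (((x → ((y → y) ∨ y)) ∨ ((¬y → y) ∧ y)) ∧ (x → (¬x ∧ x))) = min(1, 0.72) = 0.72
  Łukasiewicz value = 0.72
Difference: 0 − 0.72 = -0.72

-0.72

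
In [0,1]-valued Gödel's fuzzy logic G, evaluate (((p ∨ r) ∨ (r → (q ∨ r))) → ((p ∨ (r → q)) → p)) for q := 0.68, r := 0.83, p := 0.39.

0.39

(p ∨ r) = max(0.39, 0.83) = 0.83
(q ∨ r) = max(0.68, 0.83) = 0.83
(r → (q ∨ r)): 0.83 ≤ 0.83, so result = 1
((p ∨ r) ∨ (r → (q ∨ r))) = max(0.83, 1) = 1
(r → q): 0.83 > 0.68, so result = 0.68
(p ∨ (r → q)) = max(0.39, 0.68) = 0.68
((p ∨ (r → q)) → p): 0.68 > 0.39, so result = 0.39
(((p ∨ r) ∨ (r → (q ∨ r))) → ((p ∨ (r → q)) → p)): 1 > 0.39, so result = 0.39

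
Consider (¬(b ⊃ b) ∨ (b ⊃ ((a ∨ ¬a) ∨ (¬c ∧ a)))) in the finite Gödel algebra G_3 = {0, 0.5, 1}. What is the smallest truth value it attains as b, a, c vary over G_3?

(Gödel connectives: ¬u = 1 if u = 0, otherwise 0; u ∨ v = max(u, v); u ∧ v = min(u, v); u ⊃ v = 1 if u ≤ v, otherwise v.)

0.50

The minimum is attained at b = 1, a = 0.5, c = 0:
  (b ⊃ b): 1 ≤ 1, so result = 1
  ¬(b ⊃ b): Gödel ¬ of 1 = 0 (operand ≠ 0)
  ¬a: Gödel ¬ of 0.5 = 0 (operand ≠ 0)
  (a ∨ ¬a) = max(0.5, 0) = 0.5
  ¬c: Gödel ¬ of 0 = 1 (operand is 0)
  (¬c ∧ a) = min(1, 0.5) = 0.5
  ((a ∨ ¬a) ∨ (¬c ∧ a)) = max(0.5, 0.5) = 0.5
  (b ⊃ ((a ∨ ¬a) ∨ (¬c ∧ a))): 1 > 0.5, so result = 0.5
  (¬(b ⊃ b) ∨ (b ⊃ ((a ∨ ¬a) ∨ (¬c ∧ a)))) = max(0, 0.5) = 0.5
Checking all 27 assignments confirms none give a value below 0.50.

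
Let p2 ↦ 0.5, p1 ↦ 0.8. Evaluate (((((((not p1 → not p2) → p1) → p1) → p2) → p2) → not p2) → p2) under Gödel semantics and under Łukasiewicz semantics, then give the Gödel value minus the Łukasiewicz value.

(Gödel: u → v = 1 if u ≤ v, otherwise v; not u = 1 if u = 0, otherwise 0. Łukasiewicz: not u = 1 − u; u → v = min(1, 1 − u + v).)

Gödel evaluation:
  not p1: Gödel ¬ of 0.8 = 0 (operand ≠ 0)
  not p2: Gödel ¬ of 0.5 = 0 (operand ≠ 0)
  (not p1 → not p2): 0 ≤ 0, so result = 1
  ((not p1 → not p2) → p1): 1 > 0.8, so result = 0.8
  (((not p1 → not p2) → p1) → p1): 0.8 ≤ 0.8, so result = 1
  ((((not p1 → not p2) → p1) → p1) → p2): 1 > 0.5, so result = 0.5
  (((((not p1 → not p2) → p1) → p1) → p2) → p2): 0.5 ≤ 0.5, so result = 1
  not p2: Gödel ¬ of 0.5 = 0 (operand ≠ 0)
  ((((((not p1 → not p2) → p1) → p1) → p2) → p2) → not p2): 1 > 0, so result = 0
  (((((((not p1 → not p2) → p1) → p1) → p2) → p2) → not p2) → p2): 0 ≤ 0.5, so result = 1
  Gödel value = 1
Łukasiewicz evaluation:
  not p1: Łukasiewicz ¬ gives 1 − 0.8 = 0.2
  not p2: Łukasiewicz ¬ gives 1 − 0.5 = 0.5
  (not p1 → not p2): min(1, 1 − 0.2 + 0.5) = 1
  ((not p1 → not p2) → p1): min(1, 1 − 1 + 0.8) = 0.8
  (((not p1 → not p2) → p1) → p1): min(1, 1 − 0.8 + 0.8) = 1
  ((((not p1 → not p2) → p1) → p1) → p2): min(1, 1 − 1 + 0.5) = 0.5
  (((((not p1 → not p2) → p1) → p1) → p2) → p2): min(1, 1 − 0.5 + 0.5) = 1
  not p2: Łukasiewicz ¬ gives 1 − 0.5 = 0.5
  ((((((not p1 → not p2) → p1) → p1) → p2) → p2) → not p2): min(1, 1 − 1 + 0.5) = 0.5
  (((((((not p1 → not p2) → p1) → p1) → p2) → p2) → not p2) → p2): min(1, 1 − 0.5 + 0.5) = 1
  Łukasiewicz value = 1
Difference: 1 − 1 = 0.00

0.00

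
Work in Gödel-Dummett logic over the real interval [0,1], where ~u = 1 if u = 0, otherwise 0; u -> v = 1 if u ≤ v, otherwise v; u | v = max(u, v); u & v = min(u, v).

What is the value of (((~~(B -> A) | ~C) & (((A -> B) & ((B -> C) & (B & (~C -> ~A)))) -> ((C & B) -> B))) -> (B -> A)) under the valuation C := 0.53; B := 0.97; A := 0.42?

(B -> A): 0.97 > 0.42, so result = 0.42
~(B -> A): Gödel ¬ of 0.42 = 0 (operand ≠ 0)
~~(B -> A): Gödel ¬ of 0 = 1 (operand is 0)
~C: Gödel ¬ of 0.53 = 0 (operand ≠ 0)
(~~(B -> A) | ~C) = max(1, 0) = 1
(A -> B): 0.42 ≤ 0.97, so result = 1
(B -> C): 0.97 > 0.53, so result = 0.53
~C: Gödel ¬ of 0.53 = 0 (operand ≠ 0)
~A: Gödel ¬ of 0.42 = 0 (operand ≠ 0)
(~C -> ~A): 0 ≤ 0, so result = 1
(B & (~C -> ~A)) = min(0.97, 1) = 0.97
((B -> C) & (B & (~C -> ~A))) = min(0.53, 0.97) = 0.53
((A -> B) & ((B -> C) & (B & (~C -> ~A)))) = min(1, 0.53) = 0.53
(C & B) = min(0.53, 0.97) = 0.53
((C & B) -> B): 0.53 ≤ 0.97, so result = 1
(((A -> B) & ((B -> C) & (B & (~C -> ~A)))) -> ((C & B) -> B)): 0.53 ≤ 1, so result = 1
((~~(B -> A) | ~C) & (((A -> B) & ((B -> C) & (B & (~C -> ~A)))) -> ((C & B) -> B))) = min(1, 1) = 1
(B -> A): 0.97 > 0.42, so result = 0.42
(((~~(B -> A) | ~C) & (((A -> B) & ((B -> C) & (B & (~C -> ~A)))) -> ((C & B) -> B))) -> (B -> A)): 1 > 0.42, so result = 0.42

0.42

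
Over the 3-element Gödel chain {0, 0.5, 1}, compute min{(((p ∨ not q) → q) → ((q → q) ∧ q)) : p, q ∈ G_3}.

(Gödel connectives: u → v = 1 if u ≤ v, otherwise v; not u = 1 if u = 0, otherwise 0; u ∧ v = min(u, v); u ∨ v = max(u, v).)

The minimum is attained at p = 0, q = 0.5:
  not q: Gödel ¬ of 0.5 = 0 (operand ≠ 0)
  (p ∨ not q) = max(0, 0) = 0
  ((p ∨ not q) → q): 0 ≤ 0.5, so result = 1
  (q → q): 0.5 ≤ 0.5, so result = 1
  ((q → q) ∧ q) = min(1, 0.5) = 0.5
  (((p ∨ not q) → q) → ((q → q) ∧ q)): 1 > 0.5, so result = 0.5
Checking all 9 assignments confirms none give a value below 0.50.

0.50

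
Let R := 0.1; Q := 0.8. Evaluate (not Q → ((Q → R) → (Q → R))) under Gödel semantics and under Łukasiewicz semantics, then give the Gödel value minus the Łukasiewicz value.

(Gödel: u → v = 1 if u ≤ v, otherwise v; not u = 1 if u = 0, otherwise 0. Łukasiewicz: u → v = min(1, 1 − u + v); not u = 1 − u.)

0.00

Gödel evaluation:
  not Q: Gödel ¬ of 0.8 = 0 (operand ≠ 0)
  (Q → R): 0.8 > 0.1, so result = 0.1
  (Q → R): 0.8 > 0.1, so result = 0.1
  ((Q → R) → (Q → R)): 0.1 ≤ 0.1, so result = 1
  (not Q → ((Q → R) → (Q → R))): 0 ≤ 1, so result = 1
  Gödel value = 1
Łukasiewicz evaluation:
  not Q: Łukasiewicz ¬ gives 1 − 0.8 = 0.2
  (Q → R): min(1, 1 − 0.8 + 0.1) = 0.3
  (Q → R): min(1, 1 − 0.8 + 0.1) = 0.3
  ((Q → R) → (Q → R)): min(1, 1 − 0.3 + 0.3) = 1
  (not Q → ((Q → R) → (Q → R))): min(1, 1 − 0.2 + 1) = 1
  Łukasiewicz value = 1
Difference: 1 − 1 = 0.00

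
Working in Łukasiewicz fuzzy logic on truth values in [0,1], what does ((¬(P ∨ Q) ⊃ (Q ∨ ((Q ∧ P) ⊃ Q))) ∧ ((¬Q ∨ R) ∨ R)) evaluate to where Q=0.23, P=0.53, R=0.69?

0.77

(P ∨ Q) = max(0.53, 0.23) = 0.53
¬(P ∨ Q): Łukasiewicz ¬ gives 1 − 0.53 = 0.47
(Q ∧ P) = min(0.23, 0.53) = 0.23
((Q ∧ P) ⊃ Q): min(1, 1 − 0.23 + 0.23) = 1
(Q ∨ ((Q ∧ P) ⊃ Q)) = max(0.23, 1) = 1
(¬(P ∨ Q) ⊃ (Q ∨ ((Q ∧ P) ⊃ Q))): min(1, 1 − 0.47 + 1) = 1
¬Q: Łukasiewicz ¬ gives 1 − 0.23 = 0.77
(¬Q ∨ R) = max(0.77, 0.69) = 0.77
((¬Q ∨ R) ∨ R) = max(0.77, 0.69) = 0.77
((¬(P ∨ Q) ⊃ (Q ∨ ((Q ∧ P) ⊃ Q))) ∧ ((¬Q ∨ R) ∨ R)) = min(1, 0.77) = 0.77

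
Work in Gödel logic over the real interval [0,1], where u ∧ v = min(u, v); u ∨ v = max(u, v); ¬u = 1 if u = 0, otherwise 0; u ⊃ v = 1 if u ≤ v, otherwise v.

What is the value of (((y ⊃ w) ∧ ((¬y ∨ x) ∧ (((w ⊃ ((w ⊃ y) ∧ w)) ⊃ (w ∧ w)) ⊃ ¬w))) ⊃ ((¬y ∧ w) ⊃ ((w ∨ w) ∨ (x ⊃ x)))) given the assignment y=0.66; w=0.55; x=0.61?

(y ⊃ w): 0.66 > 0.55, so result = 0.55
¬y: Gödel ¬ of 0.66 = 0 (operand ≠ 0)
(¬y ∨ x) = max(0, 0.61) = 0.61
(w ⊃ y): 0.55 ≤ 0.66, so result = 1
((w ⊃ y) ∧ w) = min(1, 0.55) = 0.55
(w ⊃ ((w ⊃ y) ∧ w)): 0.55 ≤ 0.55, so result = 1
(w ∧ w) = min(0.55, 0.55) = 0.55
((w ⊃ ((w ⊃ y) ∧ w)) ⊃ (w ∧ w)): 1 > 0.55, so result = 0.55
¬w: Gödel ¬ of 0.55 = 0 (operand ≠ 0)
(((w ⊃ ((w ⊃ y) ∧ w)) ⊃ (w ∧ w)) ⊃ ¬w): 0.55 > 0, so result = 0
((¬y ∨ x) ∧ (((w ⊃ ((w ⊃ y) ∧ w)) ⊃ (w ∧ w)) ⊃ ¬w)) = min(0.61, 0) = 0
((y ⊃ w) ∧ ((¬y ∨ x) ∧ (((w ⊃ ((w ⊃ y) ∧ w)) ⊃ (w ∧ w)) ⊃ ¬w))) = min(0.55, 0) = 0
¬y: Gödel ¬ of 0.66 = 0 (operand ≠ 0)
(¬y ∧ w) = min(0, 0.55) = 0
(w ∨ w) = max(0.55, 0.55) = 0.55
(x ⊃ x): 0.61 ≤ 0.61, so result = 1
((w ∨ w) ∨ (x ⊃ x)) = max(0.55, 1) = 1
((¬y ∧ w) ⊃ ((w ∨ w) ∨ (x ⊃ x))): 0 ≤ 1, so result = 1
(((y ⊃ w) ∧ ((¬y ∨ x) ∧ (((w ⊃ ((w ⊃ y) ∧ w)) ⊃ (w ∧ w)) ⊃ ¬w))) ⊃ ((¬y ∧ w) ⊃ ((w ∨ w) ∨ (x ⊃ x)))): 0 ≤ 1, so result = 1

1.00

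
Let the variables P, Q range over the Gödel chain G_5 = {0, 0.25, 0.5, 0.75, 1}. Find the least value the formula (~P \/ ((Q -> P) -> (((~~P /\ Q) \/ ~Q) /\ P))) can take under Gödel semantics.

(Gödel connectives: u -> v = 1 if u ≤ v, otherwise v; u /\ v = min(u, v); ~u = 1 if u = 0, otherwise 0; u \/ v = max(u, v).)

The minimum is attained at P = 0.25, Q = 0:
  ~P: Gödel ¬ of 0.25 = 0 (operand ≠ 0)
  (Q -> P): 0 ≤ 0.25, so result = 1
  ~P: Gödel ¬ of 0.25 = 0 (operand ≠ 0)
  ~~P: Gödel ¬ of 0 = 1 (operand is 0)
  (~~P /\ Q) = min(1, 0) = 0
  ~Q: Gödel ¬ of 0 = 1 (operand is 0)
  ((~~P /\ Q) \/ ~Q) = max(0, 1) = 1
  (((~~P /\ Q) \/ ~Q) /\ P) = min(1, 0.25) = 0.25
  ((Q -> P) -> (((~~P /\ Q) \/ ~Q) /\ P)): 1 > 0.25, so result = 0.25
  (~P \/ ((Q -> P) -> (((~~P /\ Q) \/ ~Q) /\ P))) = max(0, 0.25) = 0.25
Checking all 25 assignments confirms none give a value below 0.25.

0.25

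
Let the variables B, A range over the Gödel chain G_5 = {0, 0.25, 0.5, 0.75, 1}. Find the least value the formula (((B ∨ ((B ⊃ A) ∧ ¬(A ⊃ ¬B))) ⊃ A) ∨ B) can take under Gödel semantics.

0.25

The minimum is attained at B = 0.25, A = 0:
  (B ⊃ A): 0.25 > 0, so result = 0
  ¬B: Gödel ¬ of 0.25 = 0 (operand ≠ 0)
  (A ⊃ ¬B): 0 ≤ 0, so result = 1
  ¬(A ⊃ ¬B): Gödel ¬ of 1 = 0 (operand ≠ 0)
  ((B ⊃ A) ∧ ¬(A ⊃ ¬B)) = min(0, 0) = 0
  (B ∨ ((B ⊃ A) ∧ ¬(A ⊃ ¬B))) = max(0.25, 0) = 0.25
  ((B ∨ ((B ⊃ A) ∧ ¬(A ⊃ ¬B))) ⊃ A): 0.25 > 0, so result = 0
  (((B ∨ ((B ⊃ A) ∧ ¬(A ⊃ ¬B))) ⊃ A) ∨ B) = max(0, 0.25) = 0.25
Checking all 25 assignments confirms none give a value below 0.25.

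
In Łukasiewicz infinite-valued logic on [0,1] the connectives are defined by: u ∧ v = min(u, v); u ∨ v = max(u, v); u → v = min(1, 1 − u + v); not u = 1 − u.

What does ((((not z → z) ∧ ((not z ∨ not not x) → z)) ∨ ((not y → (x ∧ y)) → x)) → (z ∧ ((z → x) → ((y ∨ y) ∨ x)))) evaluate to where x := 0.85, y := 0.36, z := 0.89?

0.89

not z: Łukasiewicz ¬ gives 1 − 0.89 = 0.11
(not z → z): min(1, 1 − 0.11 + 0.89) = 1
not z: Łukasiewicz ¬ gives 1 − 0.89 = 0.11
not x: Łukasiewicz ¬ gives 1 − 0.85 = 0.15
not not x: Łukasiewicz ¬ gives 1 − 0.15 = 0.85
(not z ∨ not not x) = max(0.11, 0.85) = 0.85
((not z ∨ not not x) → z): min(1, 1 − 0.85 + 0.89) = 1
((not z → z) ∧ ((not z ∨ not not x) → z)) = min(1, 1) = 1
not y: Łukasiewicz ¬ gives 1 − 0.36 = 0.64
(x ∧ y) = min(0.85, 0.36) = 0.36
(not y → (x ∧ y)): min(1, 1 − 0.64 + 0.36) = 0.72
((not y → (x ∧ y)) → x): min(1, 1 − 0.72 + 0.85) = 1
(((not z → z) ∧ ((not z ∨ not not x) → z)) ∨ ((not y → (x ∧ y)) → x)) = max(1, 1) = 1
(z → x): min(1, 1 − 0.89 + 0.85) = 0.96
(y ∨ y) = max(0.36, 0.36) = 0.36
((y ∨ y) ∨ x) = max(0.36, 0.85) = 0.85
((z → x) → ((y ∨ y) ∨ x)): min(1, 1 − 0.96 + 0.85) = 0.89
(z ∧ ((z → x) → ((y ∨ y) ∨ x))) = min(0.89, 0.89) = 0.89
((((not z → z) ∧ ((not z ∨ not not x) → z)) ∨ ((not y → (x ∧ y)) → x)) → (z ∧ ((z → x) → ((y ∨ y) ∨ x)))): min(1, 1 − 1 + 0.89) = 0.89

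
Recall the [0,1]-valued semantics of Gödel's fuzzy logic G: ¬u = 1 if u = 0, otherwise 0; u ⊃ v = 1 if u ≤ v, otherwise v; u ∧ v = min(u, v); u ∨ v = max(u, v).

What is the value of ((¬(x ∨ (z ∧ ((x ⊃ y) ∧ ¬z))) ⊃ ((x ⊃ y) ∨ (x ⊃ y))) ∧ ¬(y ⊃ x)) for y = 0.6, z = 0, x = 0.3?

(x ⊃ y): 0.3 ≤ 0.6, so result = 1
¬z: Gödel ¬ of 0 = 1 (operand is 0)
((x ⊃ y) ∧ ¬z) = min(1, 1) = 1
(z ∧ ((x ⊃ y) ∧ ¬z)) = min(0, 1) = 0
(x ∨ (z ∧ ((x ⊃ y) ∧ ¬z))) = max(0.3, 0) = 0.3
¬(x ∨ (z ∧ ((x ⊃ y) ∧ ¬z))): Gödel ¬ of 0.3 = 0 (operand ≠ 0)
(x ⊃ y): 0.3 ≤ 0.6, so result = 1
(x ⊃ y): 0.3 ≤ 0.6, so result = 1
((x ⊃ y) ∨ (x ⊃ y)) = max(1, 1) = 1
(¬(x ∨ (z ∧ ((x ⊃ y) ∧ ¬z))) ⊃ ((x ⊃ y) ∨ (x ⊃ y))): 0 ≤ 1, so result = 1
(y ⊃ x): 0.6 > 0.3, so result = 0.3
¬(y ⊃ x): Gödel ¬ of 0.3 = 0 (operand ≠ 0)
((¬(x ∨ (z ∧ ((x ⊃ y) ∧ ¬z))) ⊃ ((x ⊃ y) ∨ (x ⊃ y))) ∧ ¬(y ⊃ x)) = min(1, 0) = 0

0.00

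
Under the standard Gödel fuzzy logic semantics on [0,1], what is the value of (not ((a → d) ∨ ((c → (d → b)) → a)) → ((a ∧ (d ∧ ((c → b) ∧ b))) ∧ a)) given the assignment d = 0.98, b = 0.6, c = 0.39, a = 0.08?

(a → d): 0.08 ≤ 0.98, so result = 1
(d → b): 0.98 > 0.6, so result = 0.6
(c → (d → b)): 0.39 ≤ 0.6, so result = 1
((c → (d → b)) → a): 1 > 0.08, so result = 0.08
((a → d) ∨ ((c → (d → b)) → a)) = max(1, 0.08) = 1
not ((a → d) ∨ ((c → (d → b)) → a)): Gödel ¬ of 1 = 0 (operand ≠ 0)
(c → b): 0.39 ≤ 0.6, so result = 1
((c → b) ∧ b) = min(1, 0.6) = 0.6
(d ∧ ((c → b) ∧ b)) = min(0.98, 0.6) = 0.6
(a ∧ (d ∧ ((c → b) ∧ b))) = min(0.08, 0.6) = 0.08
((a ∧ (d ∧ ((c → b) ∧ b))) ∧ a) = min(0.08, 0.08) = 0.08
(not ((a → d) ∨ ((c → (d → b)) → a)) → ((a ∧ (d ∧ ((c → b) ∧ b))) ∧ a)): 0 ≤ 0.08, so result = 1

1.00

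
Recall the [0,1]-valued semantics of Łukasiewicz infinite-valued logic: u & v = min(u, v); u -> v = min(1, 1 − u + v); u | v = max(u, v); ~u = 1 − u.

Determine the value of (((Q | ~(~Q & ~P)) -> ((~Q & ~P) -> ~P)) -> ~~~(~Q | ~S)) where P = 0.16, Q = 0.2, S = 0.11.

~Q: Łukasiewicz ¬ gives 1 − 0.2 = 0.8
~P: Łukasiewicz ¬ gives 1 − 0.16 = 0.84
(~Q & ~P) = min(0.8, 0.84) = 0.8
~(~Q & ~P): Łukasiewicz ¬ gives 1 − 0.8 = 0.2
(Q | ~(~Q & ~P)) = max(0.2, 0.2) = 0.2
~Q: Łukasiewicz ¬ gives 1 − 0.2 = 0.8
~P: Łukasiewicz ¬ gives 1 − 0.16 = 0.84
(~Q & ~P) = min(0.8, 0.84) = 0.8
~P: Łukasiewicz ¬ gives 1 − 0.16 = 0.84
((~Q & ~P) -> ~P): min(1, 1 − 0.8 + 0.84) = 1
((Q | ~(~Q & ~P)) -> ((~Q & ~P) -> ~P)): min(1, 1 − 0.2 + 1) = 1
~Q: Łukasiewicz ¬ gives 1 − 0.2 = 0.8
~S: Łukasiewicz ¬ gives 1 − 0.11 = 0.89
(~Q | ~S) = max(0.8, 0.89) = 0.89
~(~Q | ~S): Łukasiewicz ¬ gives 1 − 0.89 = 0.11
~~(~Q | ~S): Łukasiewicz ¬ gives 1 − 0.11 = 0.89
~~~(~Q | ~S): Łukasiewicz ¬ gives 1 − 0.89 = 0.11
(((Q | ~(~Q & ~P)) -> ((~Q & ~P) -> ~P)) -> ~~~(~Q | ~S)): min(1, 1 − 1 + 0.11) = 0.11

0.11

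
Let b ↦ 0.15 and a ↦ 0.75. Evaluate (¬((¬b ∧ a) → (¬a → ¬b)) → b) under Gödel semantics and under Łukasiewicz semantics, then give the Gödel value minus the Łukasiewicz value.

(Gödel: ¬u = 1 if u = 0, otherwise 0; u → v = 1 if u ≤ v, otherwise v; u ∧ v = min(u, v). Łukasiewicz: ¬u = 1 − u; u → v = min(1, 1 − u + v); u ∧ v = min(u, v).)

Gödel evaluation:
  ¬b: Gödel ¬ of 0.15 = 0 (operand ≠ 0)
  (¬b ∧ a) = min(0, 0.75) = 0
  ¬a: Gödel ¬ of 0.75 = 0 (operand ≠ 0)
  ¬b: Gödel ¬ of 0.15 = 0 (operand ≠ 0)
  (¬a → ¬b): 0 ≤ 0, so result = 1
  ((¬b ∧ a) → (¬a → ¬b)): 0 ≤ 1, so result = 1
  ¬((¬b ∧ a) → (¬a → ¬b)): Gödel ¬ of 1 = 0 (operand ≠ 0)
  (¬((¬b ∧ a) → (¬a → ¬b)) → b): 0 ≤ 0.15, so result = 1
  Gödel value = 1
Łukasiewicz evaluation:
  ¬b: Łukasiewicz ¬ gives 1 − 0.15 = 0.85
  (¬b ∧ a) = min(0.85, 0.75) = 0.75
  ¬a: Łukasiewicz ¬ gives 1 − 0.75 = 0.25
  ¬b: Łukasiewicz ¬ gives 1 − 0.15 = 0.85
  (¬a → ¬b): min(1, 1 − 0.25 + 0.85) = 1
  ((¬b ∧ a) → (¬a → ¬b)): min(1, 1 − 0.75 + 1) = 1
  ¬((¬b ∧ a) → (¬a → ¬b)): Łukasiewicz ¬ gives 1 − 1 = 0
  (¬((¬b ∧ a) → (¬a → ¬b)) → b): min(1, 1 − 0 + 0.15) = 1
  Łukasiewicz value = 1
Difference: 1 − 1 = 0.00

0.00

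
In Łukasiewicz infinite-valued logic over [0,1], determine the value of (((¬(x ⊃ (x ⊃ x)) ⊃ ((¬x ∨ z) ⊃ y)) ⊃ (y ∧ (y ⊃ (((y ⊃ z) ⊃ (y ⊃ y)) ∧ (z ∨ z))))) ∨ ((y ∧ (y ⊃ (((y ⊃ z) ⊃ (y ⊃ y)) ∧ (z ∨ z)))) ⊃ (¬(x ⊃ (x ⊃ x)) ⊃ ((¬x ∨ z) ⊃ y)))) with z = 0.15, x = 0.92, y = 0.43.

1.00

(x ⊃ x): min(1, 1 − 0.92 + 0.92) = 1
(x ⊃ (x ⊃ x)): min(1, 1 − 0.92 + 1) = 1
¬(x ⊃ (x ⊃ x)): Łukasiewicz ¬ gives 1 − 1 = 0
¬x: Łukasiewicz ¬ gives 1 − 0.92 = 0.08
(¬x ∨ z) = max(0.08, 0.15) = 0.15
((¬x ∨ z) ⊃ y): min(1, 1 − 0.15 + 0.43) = 1
(¬(x ⊃ (x ⊃ x)) ⊃ ((¬x ∨ z) ⊃ y)): min(1, 1 − 0 + 1) = 1
(y ⊃ z): min(1, 1 − 0.43 + 0.15) = 0.72
(y ⊃ y): min(1, 1 − 0.43 + 0.43) = 1
((y ⊃ z) ⊃ (y ⊃ y)): min(1, 1 − 0.72 + 1) = 1
(z ∨ z) = max(0.15, 0.15) = 0.15
(((y ⊃ z) ⊃ (y ⊃ y)) ∧ (z ∨ z)) = min(1, 0.15) = 0.15
(y ⊃ (((y ⊃ z) ⊃ (y ⊃ y)) ∧ (z ∨ z))): min(1, 1 − 0.43 + 0.15) = 0.72
(y ∧ (y ⊃ (((y ⊃ z) ⊃ (y ⊃ y)) ∧ (z ∨ z)))) = min(0.43, 0.72) = 0.43
((¬(x ⊃ (x ⊃ x)) ⊃ ((¬x ∨ z) ⊃ y)) ⊃ (y ∧ (y ⊃ (((y ⊃ z) ⊃ (y ⊃ y)) ∧ (z ∨ z))))): min(1, 1 − 1 + 0.43) = 0.43
(y ⊃ z): min(1, 1 − 0.43 + 0.15) = 0.72
(y ⊃ y): min(1, 1 − 0.43 + 0.43) = 1
((y ⊃ z) ⊃ (y ⊃ y)): min(1, 1 − 0.72 + 1) = 1
(z ∨ z) = max(0.15, 0.15) = 0.15
(((y ⊃ z) ⊃ (y ⊃ y)) ∧ (z ∨ z)) = min(1, 0.15) = 0.15
(y ⊃ (((y ⊃ z) ⊃ (y ⊃ y)) ∧ (z ∨ z))): min(1, 1 − 0.43 + 0.15) = 0.72
(y ∧ (y ⊃ (((y ⊃ z) ⊃ (y ⊃ y)) ∧ (z ∨ z)))) = min(0.43, 0.72) = 0.43
(x ⊃ x): min(1, 1 − 0.92 + 0.92) = 1
(x ⊃ (x ⊃ x)): min(1, 1 − 0.92 + 1) = 1
¬(x ⊃ (x ⊃ x)): Łukasiewicz ¬ gives 1 − 1 = 0
¬x: Łukasiewicz ¬ gives 1 − 0.92 = 0.08
(¬x ∨ z) = max(0.08, 0.15) = 0.15
((¬x ∨ z) ⊃ y): min(1, 1 − 0.15 + 0.43) = 1
(¬(x ⊃ (x ⊃ x)) ⊃ ((¬x ∨ z) ⊃ y)): min(1, 1 − 0 + 1) = 1
((y ∧ (y ⊃ (((y ⊃ z) ⊃ (y ⊃ y)) ∧ (z ∨ z)))) ⊃ (¬(x ⊃ (x ⊃ x)) ⊃ ((¬x ∨ z) ⊃ y))): min(1, 1 − 0.43 + 1) = 1
(((¬(x ⊃ (x ⊃ x)) ⊃ ((¬x ∨ z) ⊃ y)) ⊃ (y ∧ (y ⊃ (((y ⊃ z) ⊃ (y ⊃ y)) ∧ (z ∨ z))))) ∨ ((y ∧ (y ⊃ (((y ⊃ z) ⊃ (y ⊃ y)) ∧ (z ∨ z)))) ⊃ (¬(x ⊃ (x ⊃ x)) ⊃ ((¬x ∨ z) ⊃ y)))) = max(0.43, 1) = 1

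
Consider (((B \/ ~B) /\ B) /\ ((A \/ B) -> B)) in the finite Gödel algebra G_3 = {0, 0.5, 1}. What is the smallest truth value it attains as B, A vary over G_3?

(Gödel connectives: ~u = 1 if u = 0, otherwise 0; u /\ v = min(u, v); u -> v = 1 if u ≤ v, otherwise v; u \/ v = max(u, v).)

0.00

The minimum is attained at B = 0, A = 0:
  ~B: Gödel ¬ of 0 = 1 (operand is 0)
  (B \/ ~B) = max(0, 1) = 1
  ((B \/ ~B) /\ B) = min(1, 0) = 0
  (A \/ B) = max(0, 0) = 0
  ((A \/ B) -> B): 0 ≤ 0, so result = 1
  (((B \/ ~B) /\ B) /\ ((A \/ B) -> B)) = min(0, 1) = 0
Checking all 9 assignments confirms none give a value below 0.00.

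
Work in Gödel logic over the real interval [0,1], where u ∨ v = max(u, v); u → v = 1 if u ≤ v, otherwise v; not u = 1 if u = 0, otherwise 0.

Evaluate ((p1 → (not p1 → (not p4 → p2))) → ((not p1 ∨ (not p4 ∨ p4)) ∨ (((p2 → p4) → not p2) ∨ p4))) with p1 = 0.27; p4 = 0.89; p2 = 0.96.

not p1: Gödel ¬ of 0.27 = 0 (operand ≠ 0)
not p4: Gödel ¬ of 0.89 = 0 (operand ≠ 0)
(not p4 → p2): 0 ≤ 0.96, so result = 1
(not p1 → (not p4 → p2)): 0 ≤ 1, so result = 1
(p1 → (not p1 → (not p4 → p2))): 0.27 ≤ 1, so result = 1
not p1: Gödel ¬ of 0.27 = 0 (operand ≠ 0)
not p4: Gödel ¬ of 0.89 = 0 (operand ≠ 0)
(not p4 ∨ p4) = max(0, 0.89) = 0.89
(not p1 ∨ (not p4 ∨ p4)) = max(0, 0.89) = 0.89
(p2 → p4): 0.96 > 0.89, so result = 0.89
not p2: Gödel ¬ of 0.96 = 0 (operand ≠ 0)
((p2 → p4) → not p2): 0.89 > 0, so result = 0
(((p2 → p4) → not p2) ∨ p4) = max(0, 0.89) = 0.89
((not p1 ∨ (not p4 ∨ p4)) ∨ (((p2 → p4) → not p2) ∨ p4)) = max(0.89, 0.89) = 0.89
((p1 → (not p1 → (not p4 → p2))) → ((not p1 ∨ (not p4 ∨ p4)) ∨ (((p2 → p4) → not p2) ∨ p4))): 1 > 0.89, so result = 0.89

0.89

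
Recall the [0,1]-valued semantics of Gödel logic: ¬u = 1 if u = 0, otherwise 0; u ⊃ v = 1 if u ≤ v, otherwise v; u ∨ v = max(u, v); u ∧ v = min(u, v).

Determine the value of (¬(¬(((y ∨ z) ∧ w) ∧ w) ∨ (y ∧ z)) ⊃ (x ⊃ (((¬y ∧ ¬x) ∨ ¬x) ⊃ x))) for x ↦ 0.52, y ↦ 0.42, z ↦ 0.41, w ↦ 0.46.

(y ∨ z) = max(0.42, 0.41) = 0.42
((y ∨ z) ∧ w) = min(0.42, 0.46) = 0.42
(((y ∨ z) ∧ w) ∧ w) = min(0.42, 0.46) = 0.42
¬(((y ∨ z) ∧ w) ∧ w): Gödel ¬ of 0.42 = 0 (operand ≠ 0)
(y ∧ z) = min(0.42, 0.41) = 0.41
(¬(((y ∨ z) ∧ w) ∧ w) ∨ (y ∧ z)) = max(0, 0.41) = 0.41
¬(¬(((y ∨ z) ∧ w) ∧ w) ∨ (y ∧ z)): Gödel ¬ of 0.41 = 0 (operand ≠ 0)
¬y: Gödel ¬ of 0.42 = 0 (operand ≠ 0)
¬x: Gödel ¬ of 0.52 = 0 (operand ≠ 0)
(¬y ∧ ¬x) = min(0, 0) = 0
¬x: Gödel ¬ of 0.52 = 0 (operand ≠ 0)
((¬y ∧ ¬x) ∨ ¬x) = max(0, 0) = 0
(((¬y ∧ ¬x) ∨ ¬x) ⊃ x): 0 ≤ 0.52, so result = 1
(x ⊃ (((¬y ∧ ¬x) ∨ ¬x) ⊃ x)): 0.52 ≤ 1, so result = 1
(¬(¬(((y ∨ z) ∧ w) ∧ w) ∨ (y ∧ z)) ⊃ (x ⊃ (((¬y ∧ ¬x) ∨ ¬x) ⊃ x))): 0 ≤ 1, so result = 1

1.00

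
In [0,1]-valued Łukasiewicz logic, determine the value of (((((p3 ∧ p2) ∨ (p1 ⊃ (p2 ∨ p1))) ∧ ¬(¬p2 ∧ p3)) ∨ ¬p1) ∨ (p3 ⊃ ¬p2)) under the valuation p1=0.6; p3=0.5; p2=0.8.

(p3 ∧ p2) = min(0.5, 0.8) = 0.5
(p2 ∨ p1) = max(0.8, 0.6) = 0.8
(p1 ⊃ (p2 ∨ p1)): min(1, 1 − 0.6 + 0.8) = 1
((p3 ∧ p2) ∨ (p1 ⊃ (p2 ∨ p1))) = max(0.5, 1) = 1
¬p2: Łukasiewicz ¬ gives 1 − 0.8 = 0.2
(¬p2 ∧ p3) = min(0.2, 0.5) = 0.2
¬(¬p2 ∧ p3): Łukasiewicz ¬ gives 1 − 0.2 = 0.8
(((p3 ∧ p2) ∨ (p1 ⊃ (p2 ∨ p1))) ∧ ¬(¬p2 ∧ p3)) = min(1, 0.8) = 0.8
¬p1: Łukasiewicz ¬ gives 1 − 0.6 = 0.4
((((p3 ∧ p2) ∨ (p1 ⊃ (p2 ∨ p1))) ∧ ¬(¬p2 ∧ p3)) ∨ ¬p1) = max(0.8, 0.4) = 0.8
¬p2: Łukasiewicz ¬ gives 1 − 0.8 = 0.2
(p3 ⊃ ¬p2): min(1, 1 − 0.5 + 0.2) = 0.7
(((((p3 ∧ p2) ∨ (p1 ⊃ (p2 ∨ p1))) ∧ ¬(¬p2 ∧ p3)) ∨ ¬p1) ∨ (p3 ⊃ ¬p2)) = max(0.8, 0.7) = 0.8

0.80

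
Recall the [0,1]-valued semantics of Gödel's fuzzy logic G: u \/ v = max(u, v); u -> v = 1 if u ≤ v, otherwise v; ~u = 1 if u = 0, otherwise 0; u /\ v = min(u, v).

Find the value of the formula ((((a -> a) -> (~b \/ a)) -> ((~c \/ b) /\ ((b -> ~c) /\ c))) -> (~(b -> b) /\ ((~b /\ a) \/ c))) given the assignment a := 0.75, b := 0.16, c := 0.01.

1.00

(a -> a): 0.75 ≤ 0.75, so result = 1
~b: Gödel ¬ of 0.16 = 0 (operand ≠ 0)
(~b \/ a) = max(0, 0.75) = 0.75
((a -> a) -> (~b \/ a)): 1 > 0.75, so result = 0.75
~c: Gödel ¬ of 0.01 = 0 (operand ≠ 0)
(~c \/ b) = max(0, 0.16) = 0.16
~c: Gödel ¬ of 0.01 = 0 (operand ≠ 0)
(b -> ~c): 0.16 > 0, so result = 0
((b -> ~c) /\ c) = min(0, 0.01) = 0
((~c \/ b) /\ ((b -> ~c) /\ c)) = min(0.16, 0) = 0
(((a -> a) -> (~b \/ a)) -> ((~c \/ b) /\ ((b -> ~c) /\ c))): 0.75 > 0, so result = 0
(b -> b): 0.16 ≤ 0.16, so result = 1
~(b -> b): Gödel ¬ of 1 = 0 (operand ≠ 0)
~b: Gödel ¬ of 0.16 = 0 (operand ≠ 0)
(~b /\ a) = min(0, 0.75) = 0
((~b /\ a) \/ c) = max(0, 0.01) = 0.01
(~(b -> b) /\ ((~b /\ a) \/ c)) = min(0, 0.01) = 0
((((a -> a) -> (~b \/ a)) -> ((~c \/ b) /\ ((b -> ~c) /\ c))) -> (~(b -> b) /\ ((~b /\ a) \/ c))): 0 ≤ 0, so result = 1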